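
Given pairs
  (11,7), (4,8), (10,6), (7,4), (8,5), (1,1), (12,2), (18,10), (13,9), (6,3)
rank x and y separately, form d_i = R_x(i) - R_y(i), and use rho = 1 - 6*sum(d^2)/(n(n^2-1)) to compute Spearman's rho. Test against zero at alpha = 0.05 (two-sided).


Step 1: Rank x and y separately (midranks; no ties here).
rank(x): 11->7, 4->2, 10->6, 7->4, 8->5, 1->1, 12->8, 18->10, 13->9, 6->3
rank(y): 7->7, 8->8, 6->6, 4->4, 5->5, 1->1, 2->2, 10->10, 9->9, 3->3
Step 2: d_i = R_x(i) - R_y(i); compute d_i^2.
  (7-7)^2=0, (2-8)^2=36, (6-6)^2=0, (4-4)^2=0, (5-5)^2=0, (1-1)^2=0, (8-2)^2=36, (10-10)^2=0, (9-9)^2=0, (3-3)^2=0
sum(d^2) = 72.
Step 3: rho = 1 - 6*72 / (10*(10^2 - 1)) = 1 - 432/990 = 0.563636.
Step 4: Under H0, t = rho * sqrt((n-2)/(1-rho^2)) = 1.9300 ~ t(8).
Step 5: Two-sided p-value from the t-distribution with 8 df = 0.089724.
Step 6: alpha = 0.05. fail to reject H0.

rho = 0.5636, p = 0.089724, fail to reject H0 at alpha = 0.05.


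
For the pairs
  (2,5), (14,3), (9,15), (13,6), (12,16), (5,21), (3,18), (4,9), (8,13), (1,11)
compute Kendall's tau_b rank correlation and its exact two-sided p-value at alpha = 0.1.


Step 1: Enumerate the 45 unordered pairs (i,j) with i<j and classify each by sign(x_j-x_i) * sign(y_j-y_i).
  (1,2):dx=+12,dy=-2->D; (1,3):dx=+7,dy=+10->C; (1,4):dx=+11,dy=+1->C; (1,5):dx=+10,dy=+11->C
  (1,6):dx=+3,dy=+16->C; (1,7):dx=+1,dy=+13->C; (1,8):dx=+2,dy=+4->C; (1,9):dx=+6,dy=+8->C
  (1,10):dx=-1,dy=+6->D; (2,3):dx=-5,dy=+12->D; (2,4):dx=-1,dy=+3->D; (2,5):dx=-2,dy=+13->D
  (2,6):dx=-9,dy=+18->D; (2,7):dx=-11,dy=+15->D; (2,8):dx=-10,dy=+6->D; (2,9):dx=-6,dy=+10->D
  (2,10):dx=-13,dy=+8->D; (3,4):dx=+4,dy=-9->D; (3,5):dx=+3,dy=+1->C; (3,6):dx=-4,dy=+6->D
  (3,7):dx=-6,dy=+3->D; (3,8):dx=-5,dy=-6->C; (3,9):dx=-1,dy=-2->C; (3,10):dx=-8,dy=-4->C
  (4,5):dx=-1,dy=+10->D; (4,6):dx=-8,dy=+15->D; (4,7):dx=-10,dy=+12->D; (4,8):dx=-9,dy=+3->D
  (4,9):dx=-5,dy=+7->D; (4,10):dx=-12,dy=+5->D; (5,6):dx=-7,dy=+5->D; (5,7):dx=-9,dy=+2->D
  (5,8):dx=-8,dy=-7->C; (5,9):dx=-4,dy=-3->C; (5,10):dx=-11,dy=-5->C; (6,7):dx=-2,dy=-3->C
  (6,8):dx=-1,dy=-12->C; (6,9):dx=+3,dy=-8->D; (6,10):dx=-4,dy=-10->C; (7,8):dx=+1,dy=-9->D
  (7,9):dx=+5,dy=-5->D; (7,10):dx=-2,dy=-7->C; (8,9):dx=+4,dy=+4->C; (8,10):dx=-3,dy=+2->D
  (9,10):dx=-7,dy=-2->C
Step 2: C = 20, D = 25, total pairs = 45.
Step 3: tau = (C - D)/(n(n-1)/2) = (20 - 25)/45 = -0.111111.
Step 4: Exact two-sided p-value (enumerate n! = 3628800 permutations of y under H0): p = 0.727490.
Step 5: alpha = 0.1. fail to reject H0.

tau_b = -0.1111 (C=20, D=25), p = 0.727490, fail to reject H0.


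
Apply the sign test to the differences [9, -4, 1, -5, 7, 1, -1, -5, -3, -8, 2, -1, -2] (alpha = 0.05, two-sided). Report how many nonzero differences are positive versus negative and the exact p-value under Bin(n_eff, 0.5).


Step 1: Discard zero differences. Original n = 13; n_eff = number of nonzero differences = 13.
Nonzero differences (with sign): +9, -4, +1, -5, +7, +1, -1, -5, -3, -8, +2, -1, -2
Step 2: Count signs: positive = 5, negative = 8.
Step 3: Under H0: P(positive) = 0.5, so the number of positives S ~ Bin(13, 0.5).
Step 4: Two-sided exact p-value = sum of Bin(13,0.5) probabilities at or below the observed probability = 0.581055.
Step 5: alpha = 0.05. fail to reject H0.

n_eff = 13, pos = 5, neg = 8, p = 0.581055, fail to reject H0.


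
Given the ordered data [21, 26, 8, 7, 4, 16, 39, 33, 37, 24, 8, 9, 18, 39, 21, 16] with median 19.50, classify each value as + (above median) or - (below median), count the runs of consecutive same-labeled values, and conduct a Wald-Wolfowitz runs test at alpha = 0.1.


Step 1: Compute median = 19.50; label A = above, B = below.
Labels in order: AABBBBAAAABBBAAB  (n_A = 8, n_B = 8)
Step 2: Count runs R = 6.
Step 3: Under H0 (random ordering), E[R] = 2*n_A*n_B/(n_A+n_B) + 1 = 2*8*8/16 + 1 = 9.0000.
        Var[R] = 2*n_A*n_B*(2*n_A*n_B - n_A - n_B) / ((n_A+n_B)^2 * (n_A+n_B-1)) = 14336/3840 = 3.7333.
        SD[R] = 1.9322.
Step 4: Continuity-corrected z = (R + 0.5 - E[R]) / SD[R] = (6 + 0.5 - 9.0000) / 1.9322 = -1.2939.
Step 5: Two-sided p-value via normal approximation = 2*(1 - Phi(|z|)) = 0.195709.
Step 6: alpha = 0.1. fail to reject H0.

R = 6, z = -1.2939, p = 0.195709, fail to reject H0.


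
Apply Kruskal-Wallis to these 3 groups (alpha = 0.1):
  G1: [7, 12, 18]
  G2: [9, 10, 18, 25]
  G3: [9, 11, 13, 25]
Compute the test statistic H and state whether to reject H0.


Step 1: Combine all N = 11 observations and assign midranks.
sorted (value, group, rank): (7,G1,1), (9,G2,2.5), (9,G3,2.5), (10,G2,4), (11,G3,5), (12,G1,6), (13,G3,7), (18,G1,8.5), (18,G2,8.5), (25,G2,10.5), (25,G3,10.5)
Step 2: Sum ranks within each group.
R_1 = 15.5 (n_1 = 3)
R_2 = 25.5 (n_2 = 4)
R_3 = 25 (n_3 = 4)
Step 3: H = 12/(N(N+1)) * sum(R_i^2/n_i) - 3(N+1)
     = 12/(11*12) * (15.5^2/3 + 25.5^2/4 + 25^2/4) - 3*12
     = 0.090909 * 398.896 - 36
     = 0.263258.
Step 4: Ties present; correction factor C = 1 - 18/(11^3 - 11) = 0.986364. Corrected H = 0.263258 / 0.986364 = 0.266897.
Step 5: Under H0, H ~ chi^2(2); p-value = 0.875072.
Step 6: alpha = 0.1. fail to reject H0.

H = 0.2669, df = 2, p = 0.875072, fail to reject H0.


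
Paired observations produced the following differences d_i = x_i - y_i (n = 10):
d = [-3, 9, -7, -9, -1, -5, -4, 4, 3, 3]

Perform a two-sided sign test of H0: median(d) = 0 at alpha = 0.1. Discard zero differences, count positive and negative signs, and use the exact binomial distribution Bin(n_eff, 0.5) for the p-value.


Step 1: Discard zero differences. Original n = 10; n_eff = number of nonzero differences = 10.
Nonzero differences (with sign): -3, +9, -7, -9, -1, -5, -4, +4, +3, +3
Step 2: Count signs: positive = 4, negative = 6.
Step 3: Under H0: P(positive) = 0.5, so the number of positives S ~ Bin(10, 0.5).
Step 4: Two-sided exact p-value = sum of Bin(10,0.5) probabilities at or below the observed probability = 0.753906.
Step 5: alpha = 0.1. fail to reject H0.

n_eff = 10, pos = 4, neg = 6, p = 0.753906, fail to reject H0.


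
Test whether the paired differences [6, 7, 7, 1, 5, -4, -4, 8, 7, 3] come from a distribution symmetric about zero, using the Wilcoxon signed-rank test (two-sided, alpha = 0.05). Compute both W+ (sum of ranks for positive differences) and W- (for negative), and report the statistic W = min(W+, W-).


Step 1: Drop any zero differences (none here) and take |d_i|.
|d| = [6, 7, 7, 1, 5, 4, 4, 8, 7, 3]
Step 2: Midrank |d_i| (ties get averaged ranks).
ranks: |6|->6, |7|->8, |7|->8, |1|->1, |5|->5, |4|->3.5, |4|->3.5, |8|->10, |7|->8, |3|->2
Step 3: Attach original signs; sum ranks with positive sign and with negative sign.
W+ = 6 + 8 + 8 + 1 + 5 + 10 + 8 + 2 = 48
W- = 3.5 + 3.5 = 7
(Check: W+ + W- = 55 should equal n(n+1)/2 = 55.)
Step 4: Test statistic W = min(W+, W-) = 7.
Step 5: Ties in |d|, so use the tie-corrected normal approximation.
        E[W] = n(n+1)/4 = 10*11/4 = 27.5.
        Tie groups: |d|=4 (t=2), |d|=7 (t=3); sum(t^3 - t) = 30.
        Var[W] = n(n+1)(2n+1)/24 - sum(t^3-t)/48 = 2310/24 - 30/48 = 95.625.
        z = (W - E[W]) / sqrt(Var[W]) = (7 - 27.5) / 9.7788 = -2.0964.
        Two-sided p = 2*Phi(z) = 0.036049.
Step 6: alpha = 0.05. reject H0.

W+ = 48, W- = 7, W = min = 7, p = 0.036049, reject H0.


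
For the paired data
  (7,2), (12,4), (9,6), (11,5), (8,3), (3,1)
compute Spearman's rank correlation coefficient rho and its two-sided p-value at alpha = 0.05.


Step 1: Rank x and y separately (midranks; no ties here).
rank(x): 7->2, 12->6, 9->4, 11->5, 8->3, 3->1
rank(y): 2->2, 4->4, 6->6, 5->5, 3->3, 1->1
Step 2: d_i = R_x(i) - R_y(i); compute d_i^2.
  (2-2)^2=0, (6-4)^2=4, (4-6)^2=4, (5-5)^2=0, (3-3)^2=0, (1-1)^2=0
sum(d^2) = 8.
Step 3: rho = 1 - 6*8 / (6*(6^2 - 1)) = 1 - 48/210 = 0.771429.
Step 4: Under H0, t = rho * sqrt((n-2)/(1-rho^2)) = 2.4247 ~ t(4).
Step 5: Two-sided p-value from the t-distribution with 4 df = 0.072397.
Step 6: alpha = 0.05. fail to reject H0.

rho = 0.7714, p = 0.072397, fail to reject H0 at alpha = 0.05.


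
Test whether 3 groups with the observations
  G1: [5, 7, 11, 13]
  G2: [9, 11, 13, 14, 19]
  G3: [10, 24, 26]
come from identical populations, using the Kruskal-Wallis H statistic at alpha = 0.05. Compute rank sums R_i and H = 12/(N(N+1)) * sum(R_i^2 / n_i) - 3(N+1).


Step 1: Combine all N = 12 observations and assign midranks.
sorted (value, group, rank): (5,G1,1), (7,G1,2), (9,G2,3), (10,G3,4), (11,G1,5.5), (11,G2,5.5), (13,G1,7.5), (13,G2,7.5), (14,G2,9), (19,G2,10), (24,G3,11), (26,G3,12)
Step 2: Sum ranks within each group.
R_1 = 16 (n_1 = 4)
R_2 = 35 (n_2 = 5)
R_3 = 27 (n_3 = 3)
Step 3: H = 12/(N(N+1)) * sum(R_i^2/n_i) - 3(N+1)
     = 12/(12*13) * (16^2/4 + 35^2/5 + 27^2/3) - 3*13
     = 0.076923 * 552 - 39
     = 3.461538.
Step 4: Ties present; correction factor C = 1 - 12/(12^3 - 12) = 0.993007. Corrected H = 3.461538 / 0.993007 = 3.485915.
Step 5: Under H0, H ~ chi^2(2); p-value = 0.175002.
Step 6: alpha = 0.05. fail to reject H0.

H = 3.4859, df = 2, p = 0.175002, fail to reject H0.


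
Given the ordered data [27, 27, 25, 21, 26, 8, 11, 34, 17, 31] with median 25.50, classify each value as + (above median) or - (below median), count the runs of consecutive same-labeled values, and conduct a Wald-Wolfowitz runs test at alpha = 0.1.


Step 1: Compute median = 25.50; label A = above, B = below.
Labels in order: AABBABBABA  (n_A = 5, n_B = 5)
Step 2: Count runs R = 7.
Step 3: Under H0 (random ordering), E[R] = 2*n_A*n_B/(n_A+n_B) + 1 = 2*5*5/10 + 1 = 6.0000.
        Var[R] = 2*n_A*n_B*(2*n_A*n_B - n_A - n_B) / ((n_A+n_B)^2 * (n_A+n_B-1)) = 2000/900 = 2.2222.
        SD[R] = 1.4907.
Step 4: Continuity-corrected z = (R - 0.5 - E[R]) / SD[R] = (7 - 0.5 - 6.0000) / 1.4907 = 0.3354.
Step 5: Two-sided p-value via normal approximation = 2*(1 - Phi(|z|)) = 0.737316.
Step 6: alpha = 0.1. fail to reject H0.

R = 7, z = 0.3354, p = 0.737316, fail to reject H0.


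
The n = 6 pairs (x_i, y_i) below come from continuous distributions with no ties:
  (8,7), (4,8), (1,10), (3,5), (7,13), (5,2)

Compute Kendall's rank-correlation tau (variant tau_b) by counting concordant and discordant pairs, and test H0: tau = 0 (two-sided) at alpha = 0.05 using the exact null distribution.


Step 1: Enumerate the 15 unordered pairs (i,j) with i<j and classify each by sign(x_j-x_i) * sign(y_j-y_i).
  (1,2):dx=-4,dy=+1->D; (1,3):dx=-7,dy=+3->D; (1,4):dx=-5,dy=-2->C; (1,5):dx=-1,dy=+6->D
  (1,6):dx=-3,dy=-5->C; (2,3):dx=-3,dy=+2->D; (2,4):dx=-1,dy=-3->C; (2,5):dx=+3,dy=+5->C
  (2,6):dx=+1,dy=-6->D; (3,4):dx=+2,dy=-5->D; (3,5):dx=+6,dy=+3->C; (3,6):dx=+4,dy=-8->D
  (4,5):dx=+4,dy=+8->C; (4,6):dx=+2,dy=-3->D; (5,6):dx=-2,dy=-11->C
Step 2: C = 7, D = 8, total pairs = 15.
Step 3: tau = (C - D)/(n(n-1)/2) = (7 - 8)/15 = -0.066667.
Step 4: Exact two-sided p-value (enumerate n! = 720 permutations of y under H0): p = 1.000000.
Step 5: alpha = 0.05. fail to reject H0.

tau_b = -0.0667 (C=7, D=8), p = 1.000000, fail to reject H0.


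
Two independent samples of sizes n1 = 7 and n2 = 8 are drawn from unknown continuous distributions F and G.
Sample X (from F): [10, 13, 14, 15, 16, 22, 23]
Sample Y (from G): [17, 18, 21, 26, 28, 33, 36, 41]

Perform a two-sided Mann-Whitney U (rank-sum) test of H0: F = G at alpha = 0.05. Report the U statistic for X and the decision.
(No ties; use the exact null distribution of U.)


Step 1: Combine and sort all 15 observations; assign midranks.
sorted (value, group): (10,X), (13,X), (14,X), (15,X), (16,X), (17,Y), (18,Y), (21,Y), (22,X), (23,X), (26,Y), (28,Y), (33,Y), (36,Y), (41,Y)
ranks: 10->1, 13->2, 14->3, 15->4, 16->5, 17->6, 18->7, 21->8, 22->9, 23->10, 26->11, 28->12, 33->13, 36->14, 41->15
Step 2: Rank sum for X: R1 = 1 + 2 + 3 + 4 + 5 + 9 + 10 = 34.
Step 3: U_X = R1 - n1(n1+1)/2 = 34 - 7*8/2 = 34 - 28 = 6.
       U_Y = n1*n2 - U_X = 56 - 6 = 50.
Step 4: No ties, so the exact null distribution of U (based on enumerating the C(15,7) = 6435 equally likely rank assignments) gives the two-sided p-value.
Step 5: p-value = 0.009324; compare to alpha = 0.05. reject H0.

U_X = 6, p = 0.009324, reject H0 at alpha = 0.05.


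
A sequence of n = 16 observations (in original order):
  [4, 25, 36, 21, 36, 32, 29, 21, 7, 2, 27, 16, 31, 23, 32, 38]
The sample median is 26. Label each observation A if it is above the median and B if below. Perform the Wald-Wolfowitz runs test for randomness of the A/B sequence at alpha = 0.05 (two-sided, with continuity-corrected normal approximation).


Step 1: Compute median = 26; label A = above, B = below.
Labels in order: BBABAAABBBABABAA  (n_A = 8, n_B = 8)
Step 2: Count runs R = 10.
Step 3: Under H0 (random ordering), E[R] = 2*n_A*n_B/(n_A+n_B) + 1 = 2*8*8/16 + 1 = 9.0000.
        Var[R] = 2*n_A*n_B*(2*n_A*n_B - n_A - n_B) / ((n_A+n_B)^2 * (n_A+n_B-1)) = 14336/3840 = 3.7333.
        SD[R] = 1.9322.
Step 4: Continuity-corrected z = (R - 0.5 - E[R]) / SD[R] = (10 - 0.5 - 9.0000) / 1.9322 = 0.2588.
Step 5: Two-sided p-value via normal approximation = 2*(1 - Phi(|z|)) = 0.795809.
Step 6: alpha = 0.05. fail to reject H0.

R = 10, z = 0.2588, p = 0.795809, fail to reject H0.


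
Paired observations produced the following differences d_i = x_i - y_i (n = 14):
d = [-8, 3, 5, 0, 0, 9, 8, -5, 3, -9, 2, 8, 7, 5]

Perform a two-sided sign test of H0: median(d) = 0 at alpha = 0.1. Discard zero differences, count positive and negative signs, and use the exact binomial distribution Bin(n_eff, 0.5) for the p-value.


Step 1: Discard zero differences. Original n = 14; n_eff = number of nonzero differences = 12.
Nonzero differences (with sign): -8, +3, +5, +9, +8, -5, +3, -9, +2, +8, +7, +5
Step 2: Count signs: positive = 9, negative = 3.
Step 3: Under H0: P(positive) = 0.5, so the number of positives S ~ Bin(12, 0.5).
Step 4: Two-sided exact p-value = sum of Bin(12,0.5) probabilities at or below the observed probability = 0.145996.
Step 5: alpha = 0.1. fail to reject H0.

n_eff = 12, pos = 9, neg = 3, p = 0.145996, fail to reject H0.


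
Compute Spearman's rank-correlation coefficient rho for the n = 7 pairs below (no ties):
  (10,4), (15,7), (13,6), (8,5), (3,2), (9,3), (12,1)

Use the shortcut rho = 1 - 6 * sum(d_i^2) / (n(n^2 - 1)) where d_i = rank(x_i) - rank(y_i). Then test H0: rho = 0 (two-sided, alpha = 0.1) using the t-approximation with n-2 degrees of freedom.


Step 1: Rank x and y separately (midranks; no ties here).
rank(x): 10->4, 15->7, 13->6, 8->2, 3->1, 9->3, 12->5
rank(y): 4->4, 7->7, 6->6, 5->5, 2->2, 3->3, 1->1
Step 2: d_i = R_x(i) - R_y(i); compute d_i^2.
  (4-4)^2=0, (7-7)^2=0, (6-6)^2=0, (2-5)^2=9, (1-2)^2=1, (3-3)^2=0, (5-1)^2=16
sum(d^2) = 26.
Step 3: rho = 1 - 6*26 / (7*(7^2 - 1)) = 1 - 156/336 = 0.535714.
Step 4: Under H0, t = rho * sqrt((n-2)/(1-rho^2)) = 1.4186 ~ t(5).
Step 5: Two-sided p-value from the t-distribution with 5 df = 0.215217.
Step 6: alpha = 0.1. fail to reject H0.

rho = 0.5357, p = 0.215217, fail to reject H0 at alpha = 0.1.


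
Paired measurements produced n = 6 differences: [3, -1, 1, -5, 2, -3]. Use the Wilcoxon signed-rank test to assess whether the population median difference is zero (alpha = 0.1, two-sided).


Step 1: Drop any zero differences (none here) and take |d_i|.
|d| = [3, 1, 1, 5, 2, 3]
Step 2: Midrank |d_i| (ties get averaged ranks).
ranks: |3|->4.5, |1|->1.5, |1|->1.5, |5|->6, |2|->3, |3|->4.5
Step 3: Attach original signs; sum ranks with positive sign and with negative sign.
W+ = 4.5 + 1.5 + 3 = 9
W- = 1.5 + 6 + 4.5 = 12
(Check: W+ + W- = 21 should equal n(n+1)/2 = 21.)
Step 4: Test statistic W = min(W+, W-) = 9.
Step 5: Ties in |d|, so use the tie-corrected normal approximation.
        E[W] = n(n+1)/4 = 6*7/4 = 10.5.
        Tie groups: |d|=1 (t=2), |d|=3 (t=2); sum(t^3 - t) = 12.
        Var[W] = n(n+1)(2n+1)/24 - sum(t^3-t)/48 = 546/24 - 12/48 = 22.5.
        z = (W - E[W]) / sqrt(Var[W]) = (9 - 10.5) / 4.7434 = -0.3162.
        Two-sided p = 2*Phi(z) = 0.751830.
Step 6: alpha = 0.1. fail to reject H0.

W+ = 9, W- = 12, W = min = 9, p = 0.751830, fail to reject H0.


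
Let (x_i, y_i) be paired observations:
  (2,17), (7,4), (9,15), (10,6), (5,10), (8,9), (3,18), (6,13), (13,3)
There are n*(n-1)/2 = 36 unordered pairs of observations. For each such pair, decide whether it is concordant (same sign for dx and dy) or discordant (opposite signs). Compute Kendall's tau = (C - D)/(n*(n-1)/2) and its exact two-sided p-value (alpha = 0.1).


Step 1: Enumerate the 36 unordered pairs (i,j) with i<j and classify each by sign(x_j-x_i) * sign(y_j-y_i).
  (1,2):dx=+5,dy=-13->D; (1,3):dx=+7,dy=-2->D; (1,4):dx=+8,dy=-11->D; (1,5):dx=+3,dy=-7->D
  (1,6):dx=+6,dy=-8->D; (1,7):dx=+1,dy=+1->C; (1,8):dx=+4,dy=-4->D; (1,9):dx=+11,dy=-14->D
  (2,3):dx=+2,dy=+11->C; (2,4):dx=+3,dy=+2->C; (2,5):dx=-2,dy=+6->D; (2,6):dx=+1,dy=+5->C
  (2,7):dx=-4,dy=+14->D; (2,8):dx=-1,dy=+9->D; (2,9):dx=+6,dy=-1->D; (3,4):dx=+1,dy=-9->D
  (3,5):dx=-4,dy=-5->C; (3,6):dx=-1,dy=-6->C; (3,7):dx=-6,dy=+3->D; (3,8):dx=-3,dy=-2->C
  (3,9):dx=+4,dy=-12->D; (4,5):dx=-5,dy=+4->D; (4,6):dx=-2,dy=+3->D; (4,7):dx=-7,dy=+12->D
  (4,8):dx=-4,dy=+7->D; (4,9):dx=+3,dy=-3->D; (5,6):dx=+3,dy=-1->D; (5,7):dx=-2,dy=+8->D
  (5,8):dx=+1,dy=+3->C; (5,9):dx=+8,dy=-7->D; (6,7):dx=-5,dy=+9->D; (6,8):dx=-2,dy=+4->D
  (6,9):dx=+5,dy=-6->D; (7,8):dx=+3,dy=-5->D; (7,9):dx=+10,dy=-15->D; (8,9):dx=+7,dy=-10->D
Step 2: C = 8, D = 28, total pairs = 36.
Step 3: tau = (C - D)/(n(n-1)/2) = (8 - 28)/36 = -0.555556.
Step 4: Exact two-sided p-value (enumerate n! = 362880 permutations of y under H0): p = 0.044615.
Step 5: alpha = 0.1. reject H0.

tau_b = -0.5556 (C=8, D=28), p = 0.044615, reject H0.


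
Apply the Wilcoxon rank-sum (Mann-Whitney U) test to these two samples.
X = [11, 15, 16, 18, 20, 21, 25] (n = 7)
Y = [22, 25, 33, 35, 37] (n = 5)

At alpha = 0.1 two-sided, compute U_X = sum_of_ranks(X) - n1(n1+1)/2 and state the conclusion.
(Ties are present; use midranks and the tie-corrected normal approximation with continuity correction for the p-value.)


Step 1: Combine and sort all 12 observations; assign midranks.
sorted (value, group): (11,X), (15,X), (16,X), (18,X), (20,X), (21,X), (22,Y), (25,X), (25,Y), (33,Y), (35,Y), (37,Y)
ranks: 11->1, 15->2, 16->3, 18->4, 20->5, 21->6, 22->7, 25->8.5, 25->8.5, 33->10, 35->11, 37->12
Step 2: Rank sum for X: R1 = 1 + 2 + 3 + 4 + 5 + 6 + 8.5 = 29.5.
Step 3: U_X = R1 - n1(n1+1)/2 = 29.5 - 7*8/2 = 29.5 - 28 = 1.5.
       U_Y = n1*n2 - U_X = 35 - 1.5 = 33.5.
Step 4: Ties are present, so use the tie-corrected normal approximation (with continuity correction) for the p-value.
Step 5: p-value = 0.011682; compare to alpha = 0.1. reject H0.

U_X = 1.5, p = 0.011682, reject H0 at alpha = 0.1.


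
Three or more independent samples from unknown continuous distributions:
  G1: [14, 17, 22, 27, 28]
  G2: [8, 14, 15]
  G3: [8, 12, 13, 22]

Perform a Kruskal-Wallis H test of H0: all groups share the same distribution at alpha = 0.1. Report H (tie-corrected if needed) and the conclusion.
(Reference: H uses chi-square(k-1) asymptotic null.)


Step 1: Combine all N = 12 observations and assign midranks.
sorted (value, group, rank): (8,G2,1.5), (8,G3,1.5), (12,G3,3), (13,G3,4), (14,G1,5.5), (14,G2,5.5), (15,G2,7), (17,G1,8), (22,G1,9.5), (22,G3,9.5), (27,G1,11), (28,G1,12)
Step 2: Sum ranks within each group.
R_1 = 46 (n_1 = 5)
R_2 = 14 (n_2 = 3)
R_3 = 18 (n_3 = 4)
Step 3: H = 12/(N(N+1)) * sum(R_i^2/n_i) - 3(N+1)
     = 12/(12*13) * (46^2/5 + 14^2/3 + 18^2/4) - 3*13
     = 0.076923 * 569.533 - 39
     = 4.810256.
Step 4: Ties present; correction factor C = 1 - 18/(12^3 - 12) = 0.989510. Corrected H = 4.810256 / 0.989510 = 4.861249.
Step 5: Under H0, H ~ chi^2(2); p-value = 0.087982.
Step 6: alpha = 0.1. reject H0.

H = 4.8612, df = 2, p = 0.087982, reject H0.


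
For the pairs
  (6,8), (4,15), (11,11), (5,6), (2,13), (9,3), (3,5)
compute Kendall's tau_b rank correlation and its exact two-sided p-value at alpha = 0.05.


Step 1: Enumerate the 21 unordered pairs (i,j) with i<j and classify each by sign(x_j-x_i) * sign(y_j-y_i).
  (1,2):dx=-2,dy=+7->D; (1,3):dx=+5,dy=+3->C; (1,4):dx=-1,dy=-2->C; (1,5):dx=-4,dy=+5->D
  (1,6):dx=+3,dy=-5->D; (1,7):dx=-3,dy=-3->C; (2,3):dx=+7,dy=-4->D; (2,4):dx=+1,dy=-9->D
  (2,5):dx=-2,dy=-2->C; (2,6):dx=+5,dy=-12->D; (2,7):dx=-1,dy=-10->C; (3,4):dx=-6,dy=-5->C
  (3,5):dx=-9,dy=+2->D; (3,6):dx=-2,dy=-8->C; (3,7):dx=-8,dy=-6->C; (4,5):dx=-3,dy=+7->D
  (4,6):dx=+4,dy=-3->D; (4,7):dx=-2,dy=-1->C; (5,6):dx=+7,dy=-10->D; (5,7):dx=+1,dy=-8->D
  (6,7):dx=-6,dy=+2->D
Step 2: C = 9, D = 12, total pairs = 21.
Step 3: tau = (C - D)/(n(n-1)/2) = (9 - 12)/21 = -0.142857.
Step 4: Exact two-sided p-value (enumerate n! = 5040 permutations of y under H0): p = 0.772619.
Step 5: alpha = 0.05. fail to reject H0.

tau_b = -0.1429 (C=9, D=12), p = 0.772619, fail to reject H0.


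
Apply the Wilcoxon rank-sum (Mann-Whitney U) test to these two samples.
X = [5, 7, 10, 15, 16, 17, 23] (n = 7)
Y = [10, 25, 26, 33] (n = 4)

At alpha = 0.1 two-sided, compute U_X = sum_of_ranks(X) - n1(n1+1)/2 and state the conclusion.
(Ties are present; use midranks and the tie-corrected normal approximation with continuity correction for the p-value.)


Step 1: Combine and sort all 11 observations; assign midranks.
sorted (value, group): (5,X), (7,X), (10,X), (10,Y), (15,X), (16,X), (17,X), (23,X), (25,Y), (26,Y), (33,Y)
ranks: 5->1, 7->2, 10->3.5, 10->3.5, 15->5, 16->6, 17->7, 23->8, 25->9, 26->10, 33->11
Step 2: Rank sum for X: R1 = 1 + 2 + 3.5 + 5 + 6 + 7 + 8 = 32.5.
Step 3: U_X = R1 - n1(n1+1)/2 = 32.5 - 7*8/2 = 32.5 - 28 = 4.5.
       U_Y = n1*n2 - U_X = 28 - 4.5 = 23.5.
Step 4: Ties are present, so use the tie-corrected normal approximation (with continuity correction) for the p-value.
Step 5: p-value = 0.088247; compare to alpha = 0.1. reject H0.

U_X = 4.5, p = 0.088247, reject H0 at alpha = 0.1.


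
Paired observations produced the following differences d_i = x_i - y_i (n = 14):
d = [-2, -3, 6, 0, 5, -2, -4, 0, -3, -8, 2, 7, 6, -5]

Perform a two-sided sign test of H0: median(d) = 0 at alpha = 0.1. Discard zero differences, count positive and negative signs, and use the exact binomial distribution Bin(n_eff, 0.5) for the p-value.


Step 1: Discard zero differences. Original n = 14; n_eff = number of nonzero differences = 12.
Nonzero differences (with sign): -2, -3, +6, +5, -2, -4, -3, -8, +2, +7, +6, -5
Step 2: Count signs: positive = 5, negative = 7.
Step 3: Under H0: P(positive) = 0.5, so the number of positives S ~ Bin(12, 0.5).
Step 4: Two-sided exact p-value = sum of Bin(12,0.5) probabilities at or below the observed probability = 0.774414.
Step 5: alpha = 0.1. fail to reject H0.

n_eff = 12, pos = 5, neg = 7, p = 0.774414, fail to reject H0.


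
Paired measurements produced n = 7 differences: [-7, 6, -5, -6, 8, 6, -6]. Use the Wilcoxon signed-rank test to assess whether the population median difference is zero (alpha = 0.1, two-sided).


Step 1: Drop any zero differences (none here) and take |d_i|.
|d| = [7, 6, 5, 6, 8, 6, 6]
Step 2: Midrank |d_i| (ties get averaged ranks).
ranks: |7|->6, |6|->3.5, |5|->1, |6|->3.5, |8|->7, |6|->3.5, |6|->3.5
Step 3: Attach original signs; sum ranks with positive sign and with negative sign.
W+ = 3.5 + 7 + 3.5 = 14
W- = 6 + 1 + 3.5 + 3.5 = 14
(Check: W+ + W- = 28 should equal n(n+1)/2 = 28.)
Step 4: Test statistic W = min(W+, W-) = 14.
Step 5: Ties in |d|, so use the tie-corrected normal approximation.
        E[W] = n(n+1)/4 = 7*8/4 = 14.
        Tie groups: |d|=6 (t=4); sum(t^3 - t) = 60.
        Var[W] = n(n+1)(2n+1)/24 - sum(t^3-t)/48 = 840/24 - 60/48 = 33.75.
        z = (W - E[W]) / sqrt(Var[W]) = (14 - 14) / 5.8095 = 0.0000.
        Two-sided p = 2*Phi(z) = 1.000000.
Step 6: alpha = 0.1. fail to reject H0.

W+ = 14, W- = 14, W = min = 14, p = 1.000000, fail to reject H0.


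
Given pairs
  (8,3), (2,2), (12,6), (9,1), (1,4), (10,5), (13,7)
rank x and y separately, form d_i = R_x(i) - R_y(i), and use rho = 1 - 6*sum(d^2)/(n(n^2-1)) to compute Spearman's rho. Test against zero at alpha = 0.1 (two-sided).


Step 1: Rank x and y separately (midranks; no ties here).
rank(x): 8->3, 2->2, 12->6, 9->4, 1->1, 10->5, 13->7
rank(y): 3->3, 2->2, 6->6, 1->1, 4->4, 5->5, 7->7
Step 2: d_i = R_x(i) - R_y(i); compute d_i^2.
  (3-3)^2=0, (2-2)^2=0, (6-6)^2=0, (4-1)^2=9, (1-4)^2=9, (5-5)^2=0, (7-7)^2=0
sum(d^2) = 18.
Step 3: rho = 1 - 6*18 / (7*(7^2 - 1)) = 1 - 108/336 = 0.678571.
Step 4: Under H0, t = rho * sqrt((n-2)/(1-rho^2)) = 2.0657 ~ t(5).
Step 5: Two-sided p-value from the t-distribution with 5 df = 0.093750.
Step 6: alpha = 0.1. reject H0.

rho = 0.6786, p = 0.093750, reject H0 at alpha = 0.1.


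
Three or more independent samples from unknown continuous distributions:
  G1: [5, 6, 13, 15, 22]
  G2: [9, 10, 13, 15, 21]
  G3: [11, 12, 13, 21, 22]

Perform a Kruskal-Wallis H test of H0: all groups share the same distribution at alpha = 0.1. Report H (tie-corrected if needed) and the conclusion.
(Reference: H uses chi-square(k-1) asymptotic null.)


Step 1: Combine all N = 15 observations and assign midranks.
sorted (value, group, rank): (5,G1,1), (6,G1,2), (9,G2,3), (10,G2,4), (11,G3,5), (12,G3,6), (13,G1,8), (13,G2,8), (13,G3,8), (15,G1,10.5), (15,G2,10.5), (21,G2,12.5), (21,G3,12.5), (22,G1,14.5), (22,G3,14.5)
Step 2: Sum ranks within each group.
R_1 = 36 (n_1 = 5)
R_2 = 38 (n_2 = 5)
R_3 = 46 (n_3 = 5)
Step 3: H = 12/(N(N+1)) * sum(R_i^2/n_i) - 3(N+1)
     = 12/(15*16) * (36^2/5 + 38^2/5 + 46^2/5) - 3*16
     = 0.050000 * 971.2 - 48
     = 0.560000.
Step 4: Ties present; correction factor C = 1 - 42/(15^3 - 15) = 0.987500. Corrected H = 0.560000 / 0.987500 = 0.567089.
Step 5: Under H0, H ~ chi^2(2); p-value = 0.753110.
Step 6: alpha = 0.1. fail to reject H0.

H = 0.5671, df = 2, p = 0.753110, fail to reject H0.


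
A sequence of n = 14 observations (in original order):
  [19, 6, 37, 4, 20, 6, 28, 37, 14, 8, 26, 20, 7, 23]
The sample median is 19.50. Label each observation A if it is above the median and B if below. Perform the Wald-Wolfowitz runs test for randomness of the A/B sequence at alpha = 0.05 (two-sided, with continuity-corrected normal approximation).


Step 1: Compute median = 19.50; label A = above, B = below.
Labels in order: BBABABAABBAABA  (n_A = 7, n_B = 7)
Step 2: Count runs R = 10.
Step 3: Under H0 (random ordering), E[R] = 2*n_A*n_B/(n_A+n_B) + 1 = 2*7*7/14 + 1 = 8.0000.
        Var[R] = 2*n_A*n_B*(2*n_A*n_B - n_A - n_B) / ((n_A+n_B)^2 * (n_A+n_B-1)) = 8232/2548 = 3.2308.
        SD[R] = 1.7974.
Step 4: Continuity-corrected z = (R - 0.5 - E[R]) / SD[R] = (10 - 0.5 - 8.0000) / 1.7974 = 0.8345.
Step 5: Two-sided p-value via normal approximation = 2*(1 - Phi(|z|)) = 0.403986.
Step 6: alpha = 0.05. fail to reject H0.

R = 10, z = 0.8345, p = 0.403986, fail to reject H0.


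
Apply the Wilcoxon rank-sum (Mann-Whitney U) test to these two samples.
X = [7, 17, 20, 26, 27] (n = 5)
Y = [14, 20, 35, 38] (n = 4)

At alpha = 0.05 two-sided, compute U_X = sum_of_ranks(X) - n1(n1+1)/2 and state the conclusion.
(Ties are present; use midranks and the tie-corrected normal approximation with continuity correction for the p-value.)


Step 1: Combine and sort all 9 observations; assign midranks.
sorted (value, group): (7,X), (14,Y), (17,X), (20,X), (20,Y), (26,X), (27,X), (35,Y), (38,Y)
ranks: 7->1, 14->2, 17->3, 20->4.5, 20->4.5, 26->6, 27->7, 35->8, 38->9
Step 2: Rank sum for X: R1 = 1 + 3 + 4.5 + 6 + 7 = 21.5.
Step 3: U_X = R1 - n1(n1+1)/2 = 21.5 - 5*6/2 = 21.5 - 15 = 6.5.
       U_Y = n1*n2 - U_X = 20 - 6.5 = 13.5.
Step 4: Ties are present, so use the tie-corrected normal approximation (with continuity correction) for the p-value.
Step 5: p-value = 0.460558; compare to alpha = 0.05. fail to reject H0.

U_X = 6.5, p = 0.460558, fail to reject H0 at alpha = 0.05.


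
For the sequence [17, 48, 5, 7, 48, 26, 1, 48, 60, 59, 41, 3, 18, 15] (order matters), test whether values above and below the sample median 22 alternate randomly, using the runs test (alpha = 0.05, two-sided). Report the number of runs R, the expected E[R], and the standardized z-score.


Step 1: Compute median = 22; label A = above, B = below.
Labels in order: BABBAABAAAABBB  (n_A = 7, n_B = 7)
Step 2: Count runs R = 7.
Step 3: Under H0 (random ordering), E[R] = 2*n_A*n_B/(n_A+n_B) + 1 = 2*7*7/14 + 1 = 8.0000.
        Var[R] = 2*n_A*n_B*(2*n_A*n_B - n_A - n_B) / ((n_A+n_B)^2 * (n_A+n_B-1)) = 8232/2548 = 3.2308.
        SD[R] = 1.7974.
Step 4: Continuity-corrected z = (R + 0.5 - E[R]) / SD[R] = (7 + 0.5 - 8.0000) / 1.7974 = -0.2782.
Step 5: Two-sided p-value via normal approximation = 2*(1 - Phi(|z|)) = 0.780879.
Step 6: alpha = 0.05. fail to reject H0.

R = 7, z = -0.2782, p = 0.780879, fail to reject H0.


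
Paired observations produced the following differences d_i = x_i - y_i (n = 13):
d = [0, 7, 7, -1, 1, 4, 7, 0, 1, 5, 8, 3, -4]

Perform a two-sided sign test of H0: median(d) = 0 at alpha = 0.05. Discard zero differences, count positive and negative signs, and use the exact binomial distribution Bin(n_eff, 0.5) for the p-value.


Step 1: Discard zero differences. Original n = 13; n_eff = number of nonzero differences = 11.
Nonzero differences (with sign): +7, +7, -1, +1, +4, +7, +1, +5, +8, +3, -4
Step 2: Count signs: positive = 9, negative = 2.
Step 3: Under H0: P(positive) = 0.5, so the number of positives S ~ Bin(11, 0.5).
Step 4: Two-sided exact p-value = sum of Bin(11,0.5) probabilities at or below the observed probability = 0.065430.
Step 5: alpha = 0.05. fail to reject H0.

n_eff = 11, pos = 9, neg = 2, p = 0.065430, fail to reject H0.


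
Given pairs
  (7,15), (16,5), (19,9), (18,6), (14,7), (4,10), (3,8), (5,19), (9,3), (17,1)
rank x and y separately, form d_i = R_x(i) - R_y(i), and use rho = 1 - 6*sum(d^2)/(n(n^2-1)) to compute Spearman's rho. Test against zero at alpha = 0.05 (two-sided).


Step 1: Rank x and y separately (midranks; no ties here).
rank(x): 7->4, 16->7, 19->10, 18->9, 14->6, 4->2, 3->1, 5->3, 9->5, 17->8
rank(y): 15->9, 5->3, 9->7, 6->4, 7->5, 10->8, 8->6, 19->10, 3->2, 1->1
Step 2: d_i = R_x(i) - R_y(i); compute d_i^2.
  (4-9)^2=25, (7-3)^2=16, (10-7)^2=9, (9-4)^2=25, (6-5)^2=1, (2-8)^2=36, (1-6)^2=25, (3-10)^2=49, (5-2)^2=9, (8-1)^2=49
sum(d^2) = 244.
Step 3: rho = 1 - 6*244 / (10*(10^2 - 1)) = 1 - 1464/990 = -0.478788.
Step 4: Under H0, t = rho * sqrt((n-2)/(1-rho^2)) = -1.5425 ~ t(8).
Step 5: Two-sided p-value from the t-distribution with 8 df = 0.161523.
Step 6: alpha = 0.05. fail to reject H0.

rho = -0.4788, p = 0.161523, fail to reject H0 at alpha = 0.05.


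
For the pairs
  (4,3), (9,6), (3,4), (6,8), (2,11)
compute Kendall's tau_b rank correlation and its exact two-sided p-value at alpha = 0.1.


Step 1: Enumerate the 10 unordered pairs (i,j) with i<j and classify each by sign(x_j-x_i) * sign(y_j-y_i).
  (1,2):dx=+5,dy=+3->C; (1,3):dx=-1,dy=+1->D; (1,4):dx=+2,dy=+5->C; (1,5):dx=-2,dy=+8->D
  (2,3):dx=-6,dy=-2->C; (2,4):dx=-3,dy=+2->D; (2,5):dx=-7,dy=+5->D; (3,4):dx=+3,dy=+4->C
  (3,5):dx=-1,dy=+7->D; (4,5):dx=-4,dy=+3->D
Step 2: C = 4, D = 6, total pairs = 10.
Step 3: tau = (C - D)/(n(n-1)/2) = (4 - 6)/10 = -0.200000.
Step 4: Exact two-sided p-value (enumerate n! = 120 permutations of y under H0): p = 0.816667.
Step 5: alpha = 0.1. fail to reject H0.

tau_b = -0.2000 (C=4, D=6), p = 0.816667, fail to reject H0.


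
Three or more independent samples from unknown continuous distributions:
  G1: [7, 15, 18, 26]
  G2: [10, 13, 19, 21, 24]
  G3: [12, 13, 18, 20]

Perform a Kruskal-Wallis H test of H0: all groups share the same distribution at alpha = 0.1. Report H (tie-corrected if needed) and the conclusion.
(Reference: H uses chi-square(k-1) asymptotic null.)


Step 1: Combine all N = 13 observations and assign midranks.
sorted (value, group, rank): (7,G1,1), (10,G2,2), (12,G3,3), (13,G2,4.5), (13,G3,4.5), (15,G1,6), (18,G1,7.5), (18,G3,7.5), (19,G2,9), (20,G3,10), (21,G2,11), (24,G2,12), (26,G1,13)
Step 2: Sum ranks within each group.
R_1 = 27.5 (n_1 = 4)
R_2 = 38.5 (n_2 = 5)
R_3 = 25 (n_3 = 4)
Step 3: H = 12/(N(N+1)) * sum(R_i^2/n_i) - 3(N+1)
     = 12/(13*14) * (27.5^2/4 + 38.5^2/5 + 25^2/4) - 3*14
     = 0.065934 * 641.763 - 42
     = 0.314011.
Step 4: Ties present; correction factor C = 1 - 12/(13^3 - 13) = 0.994505. Corrected H = 0.314011 / 0.994505 = 0.315746.
Step 5: Under H0, H ~ chi^2(2); p-value = 0.853958.
Step 6: alpha = 0.1. fail to reject H0.

H = 0.3157, df = 2, p = 0.853958, fail to reject H0.


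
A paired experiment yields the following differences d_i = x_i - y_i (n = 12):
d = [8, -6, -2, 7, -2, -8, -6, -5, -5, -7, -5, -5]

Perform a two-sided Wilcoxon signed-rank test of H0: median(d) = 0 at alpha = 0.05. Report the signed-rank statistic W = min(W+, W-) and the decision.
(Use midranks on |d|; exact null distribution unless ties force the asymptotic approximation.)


Step 1: Drop any zero differences (none here) and take |d_i|.
|d| = [8, 6, 2, 7, 2, 8, 6, 5, 5, 7, 5, 5]
Step 2: Midrank |d_i| (ties get averaged ranks).
ranks: |8|->11.5, |6|->7.5, |2|->1.5, |7|->9.5, |2|->1.5, |8|->11.5, |6|->7.5, |5|->4.5, |5|->4.5, |7|->9.5, |5|->4.5, |5|->4.5
Step 3: Attach original signs; sum ranks with positive sign and with negative sign.
W+ = 11.5 + 9.5 = 21
W- = 7.5 + 1.5 + 1.5 + 11.5 + 7.5 + 4.5 + 4.5 + 9.5 + 4.5 + 4.5 = 57
(Check: W+ + W- = 78 should equal n(n+1)/2 = 78.)
Step 4: Test statistic W = min(W+, W-) = 21.
Step 5: Ties in |d|, so use the tie-corrected normal approximation.
        E[W] = n(n+1)/4 = 12*13/4 = 39.
        Tie groups: |d|=2 (t=2), |d|=5 (t=4), |d|=6 (t=2), |d|=7 (t=2), |d|=8 (t=2); sum(t^3 - t) = 84.
        Var[W] = n(n+1)(2n+1)/24 - sum(t^3-t)/48 = 3900/24 - 84/48 = 160.75.
        z = (W - E[W]) / sqrt(Var[W]) = (21 - 39) / 12.6787 = -1.4197.
        Two-sided p = 2*Phi(z) = 0.155695.
Step 6: alpha = 0.05. fail to reject H0.

W+ = 21, W- = 57, W = min = 21, p = 0.155695, fail to reject H0.


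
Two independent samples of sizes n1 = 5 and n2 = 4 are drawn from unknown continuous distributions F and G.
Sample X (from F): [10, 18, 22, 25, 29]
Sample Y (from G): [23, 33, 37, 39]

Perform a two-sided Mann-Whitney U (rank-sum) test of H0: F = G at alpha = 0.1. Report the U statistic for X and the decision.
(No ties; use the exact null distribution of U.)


Step 1: Combine and sort all 9 observations; assign midranks.
sorted (value, group): (10,X), (18,X), (22,X), (23,Y), (25,X), (29,X), (33,Y), (37,Y), (39,Y)
ranks: 10->1, 18->2, 22->3, 23->4, 25->5, 29->6, 33->7, 37->8, 39->9
Step 2: Rank sum for X: R1 = 1 + 2 + 3 + 5 + 6 = 17.
Step 3: U_X = R1 - n1(n1+1)/2 = 17 - 5*6/2 = 17 - 15 = 2.
       U_Y = n1*n2 - U_X = 20 - 2 = 18.
Step 4: No ties, so the exact null distribution of U (based on enumerating the C(9,5) = 126 equally likely rank assignments) gives the two-sided p-value.
Step 5: p-value = 0.063492; compare to alpha = 0.1. reject H0.

U_X = 2, p = 0.063492, reject H0 at alpha = 0.1.


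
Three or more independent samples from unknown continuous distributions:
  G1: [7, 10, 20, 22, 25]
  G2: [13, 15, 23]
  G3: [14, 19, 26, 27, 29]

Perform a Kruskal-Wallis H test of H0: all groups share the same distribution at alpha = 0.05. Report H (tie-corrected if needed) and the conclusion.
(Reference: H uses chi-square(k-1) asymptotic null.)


Step 1: Combine all N = 13 observations and assign midranks.
sorted (value, group, rank): (7,G1,1), (10,G1,2), (13,G2,3), (14,G3,4), (15,G2,5), (19,G3,6), (20,G1,7), (22,G1,8), (23,G2,9), (25,G1,10), (26,G3,11), (27,G3,12), (29,G3,13)
Step 2: Sum ranks within each group.
R_1 = 28 (n_1 = 5)
R_2 = 17 (n_2 = 3)
R_3 = 46 (n_3 = 5)
Step 3: H = 12/(N(N+1)) * sum(R_i^2/n_i) - 3(N+1)
     = 12/(13*14) * (28^2/5 + 17^2/3 + 46^2/5) - 3*14
     = 0.065934 * 676.333 - 42
     = 2.593407.
Step 4: No ties, so H is used without correction.
Step 5: Under H0, H ~ chi^2(2); p-value = 0.273432.
Step 6: alpha = 0.05. fail to reject H0.

H = 2.5934, df = 2, p = 0.273432, fail to reject H0.


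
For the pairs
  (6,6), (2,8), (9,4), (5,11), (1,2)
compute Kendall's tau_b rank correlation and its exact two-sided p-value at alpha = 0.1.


Step 1: Enumerate the 10 unordered pairs (i,j) with i<j and classify each by sign(x_j-x_i) * sign(y_j-y_i).
  (1,2):dx=-4,dy=+2->D; (1,3):dx=+3,dy=-2->D; (1,4):dx=-1,dy=+5->D; (1,5):dx=-5,dy=-4->C
  (2,3):dx=+7,dy=-4->D; (2,4):dx=+3,dy=+3->C; (2,5):dx=-1,dy=-6->C; (3,4):dx=-4,dy=+7->D
  (3,5):dx=-8,dy=-2->C; (4,5):dx=-4,dy=-9->C
Step 2: C = 5, D = 5, total pairs = 10.
Step 3: tau = (C - D)/(n(n-1)/2) = (5 - 5)/10 = 0.000000.
Step 4: Exact two-sided p-value (enumerate n! = 120 permutations of y under H0): p = 1.000000.
Step 5: alpha = 0.1. fail to reject H0.

tau_b = 0.0000 (C=5, D=5), p = 1.000000, fail to reject H0.


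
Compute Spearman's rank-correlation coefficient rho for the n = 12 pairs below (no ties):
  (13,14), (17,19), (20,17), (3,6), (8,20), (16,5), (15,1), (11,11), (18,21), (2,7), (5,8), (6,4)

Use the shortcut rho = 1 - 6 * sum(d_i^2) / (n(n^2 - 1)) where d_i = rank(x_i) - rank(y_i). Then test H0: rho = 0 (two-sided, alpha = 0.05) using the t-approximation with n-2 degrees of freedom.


Step 1: Rank x and y separately (midranks; no ties here).
rank(x): 13->7, 17->10, 20->12, 3->2, 8->5, 16->9, 15->8, 11->6, 18->11, 2->1, 5->3, 6->4
rank(y): 14->8, 19->10, 17->9, 6->4, 20->11, 5->3, 1->1, 11->7, 21->12, 7->5, 8->6, 4->2
Step 2: d_i = R_x(i) - R_y(i); compute d_i^2.
  (7-8)^2=1, (10-10)^2=0, (12-9)^2=9, (2-4)^2=4, (5-11)^2=36, (9-3)^2=36, (8-1)^2=49, (6-7)^2=1, (11-12)^2=1, (1-5)^2=16, (3-6)^2=9, (4-2)^2=4
sum(d^2) = 166.
Step 3: rho = 1 - 6*166 / (12*(12^2 - 1)) = 1 - 996/1716 = 0.419580.
Step 4: Under H0, t = rho * sqrt((n-2)/(1-rho^2)) = 1.4617 ~ t(10).
Step 5: Two-sided p-value from the t-distribution with 10 df = 0.174519.
Step 6: alpha = 0.05. fail to reject H0.

rho = 0.4196, p = 0.174519, fail to reject H0 at alpha = 0.05.


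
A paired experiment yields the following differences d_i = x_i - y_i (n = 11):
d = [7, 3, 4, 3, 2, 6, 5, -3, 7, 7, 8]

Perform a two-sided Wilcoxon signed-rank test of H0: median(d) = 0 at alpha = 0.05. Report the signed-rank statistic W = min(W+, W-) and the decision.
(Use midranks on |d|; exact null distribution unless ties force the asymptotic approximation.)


Step 1: Drop any zero differences (none here) and take |d_i|.
|d| = [7, 3, 4, 3, 2, 6, 5, 3, 7, 7, 8]
Step 2: Midrank |d_i| (ties get averaged ranks).
ranks: |7|->9, |3|->3, |4|->5, |3|->3, |2|->1, |6|->7, |5|->6, |3|->3, |7|->9, |7|->9, |8|->11
Step 3: Attach original signs; sum ranks with positive sign and with negative sign.
W+ = 9 + 3 + 5 + 3 + 1 + 7 + 6 + 9 + 9 + 11 = 63
W- = 3 = 3
(Check: W+ + W- = 66 should equal n(n+1)/2 = 66.)
Step 4: Test statistic W = min(W+, W-) = 3.
Step 5: Ties in |d|, so use the tie-corrected normal approximation.
        E[W] = n(n+1)/4 = 11*12/4 = 33.
        Tie groups: |d|=3 (t=3), |d|=7 (t=3); sum(t^3 - t) = 48.
        Var[W] = n(n+1)(2n+1)/24 - sum(t^3-t)/48 = 3036/24 - 48/48 = 125.5.
        z = (W - E[W]) / sqrt(Var[W]) = (3 - 33) / 11.2027 = -2.6779.
        Two-sided p = 2*Phi(z) = 0.007408.
Step 6: alpha = 0.05. reject H0.

W+ = 63, W- = 3, W = min = 3, p = 0.007408, reject H0.


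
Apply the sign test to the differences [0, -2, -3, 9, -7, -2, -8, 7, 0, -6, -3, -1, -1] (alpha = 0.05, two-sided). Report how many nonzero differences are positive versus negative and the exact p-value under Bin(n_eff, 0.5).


Step 1: Discard zero differences. Original n = 13; n_eff = number of nonzero differences = 11.
Nonzero differences (with sign): -2, -3, +9, -7, -2, -8, +7, -6, -3, -1, -1
Step 2: Count signs: positive = 2, negative = 9.
Step 3: Under H0: P(positive) = 0.5, so the number of positives S ~ Bin(11, 0.5).
Step 4: Two-sided exact p-value = sum of Bin(11,0.5) probabilities at or below the observed probability = 0.065430.
Step 5: alpha = 0.05. fail to reject H0.

n_eff = 11, pos = 2, neg = 9, p = 0.065430, fail to reject H0.


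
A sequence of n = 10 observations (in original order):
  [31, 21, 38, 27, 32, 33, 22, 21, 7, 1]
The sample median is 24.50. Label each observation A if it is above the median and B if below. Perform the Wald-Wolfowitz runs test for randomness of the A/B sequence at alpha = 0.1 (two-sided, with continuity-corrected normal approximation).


Step 1: Compute median = 24.50; label A = above, B = below.
Labels in order: ABAAAABBBB  (n_A = 5, n_B = 5)
Step 2: Count runs R = 4.
Step 3: Under H0 (random ordering), E[R] = 2*n_A*n_B/(n_A+n_B) + 1 = 2*5*5/10 + 1 = 6.0000.
        Var[R] = 2*n_A*n_B*(2*n_A*n_B - n_A - n_B) / ((n_A+n_B)^2 * (n_A+n_B-1)) = 2000/900 = 2.2222.
        SD[R] = 1.4907.
Step 4: Continuity-corrected z = (R + 0.5 - E[R]) / SD[R] = (4 + 0.5 - 6.0000) / 1.4907 = -1.0062.
Step 5: Two-sided p-value via normal approximation = 2*(1 - Phi(|z|)) = 0.314305.
Step 6: alpha = 0.1. fail to reject H0.

R = 4, z = -1.0062, p = 0.314305, fail to reject H0.
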